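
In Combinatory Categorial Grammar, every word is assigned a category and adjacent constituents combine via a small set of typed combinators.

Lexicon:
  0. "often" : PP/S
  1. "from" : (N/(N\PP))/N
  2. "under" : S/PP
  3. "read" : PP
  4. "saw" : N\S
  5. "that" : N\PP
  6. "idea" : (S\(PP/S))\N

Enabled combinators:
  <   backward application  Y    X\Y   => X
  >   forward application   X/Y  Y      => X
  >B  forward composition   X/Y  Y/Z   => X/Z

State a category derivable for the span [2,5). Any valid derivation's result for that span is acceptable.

[0,7] S   <
  [0,1] "often" : PP/S
  [1,7] S\(PP/S)   <
    [1,6] N   >
      [1,5] N/(N\PP)   >
        [1,2] "from" : (N/(N\PP))/N
        [2,5] N   <
          [2,4] S   >
            [2,3] "under" : S/PP
            [3,4] "read" : PP
          [4,5] "saw" : N\S
      [5,6] "that" : N\PP
    [6,7] "idea" : (S\(PP/S))\N

N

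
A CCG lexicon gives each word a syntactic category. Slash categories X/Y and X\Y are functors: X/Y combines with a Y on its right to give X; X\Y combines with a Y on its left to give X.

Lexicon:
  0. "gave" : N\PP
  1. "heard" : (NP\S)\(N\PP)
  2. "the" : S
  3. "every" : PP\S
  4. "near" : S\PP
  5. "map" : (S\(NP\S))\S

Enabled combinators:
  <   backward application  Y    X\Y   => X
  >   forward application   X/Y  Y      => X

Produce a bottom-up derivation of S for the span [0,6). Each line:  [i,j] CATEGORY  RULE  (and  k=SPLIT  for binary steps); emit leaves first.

[0,6] S   <
  [0,2] NP\S   <
    [0,1] "gave" : N\PP
    [1,2] "heard" : (NP\S)\(N\PP)
  [2,6] S\(NP\S)   <
    [2,5] S   <
      [2,4] PP   <
        [2,3] "the" : S
        [3,4] "every" : PP\S
      [4,5] "near" : S\PP
    [5,6] "map" : (S\(NP\S))\S

[0,1] N\PP  lex  "gave"
[1,2] (NP\S)\(N\PP)  lex  "heard"
[0,2] NP\S  <  k=1
[2,3] S  lex  "the"
[3,4] PP\S  lex  "every"
[2,4] PP  <  k=3
[4,5] S\PP  lex  "near"
[2,5] S  <  k=4
[5,6] (S\(NP\S))\S  lex  "map"
[2,6] S\(NP\S)  <  k=5
[0,6] S  <  k=2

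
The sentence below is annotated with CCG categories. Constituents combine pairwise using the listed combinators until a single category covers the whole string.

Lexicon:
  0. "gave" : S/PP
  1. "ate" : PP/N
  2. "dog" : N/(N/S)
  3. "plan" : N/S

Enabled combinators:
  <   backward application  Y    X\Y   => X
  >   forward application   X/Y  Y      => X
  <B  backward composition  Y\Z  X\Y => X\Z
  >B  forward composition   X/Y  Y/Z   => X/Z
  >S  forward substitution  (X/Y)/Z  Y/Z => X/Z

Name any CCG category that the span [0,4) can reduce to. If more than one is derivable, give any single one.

[0,4] S   >
  [0,1] "gave" : S/PP
  [1,4] PP   >
    [1,2] "ate" : PP/N
    [2,4] N   >
      [2,3] "dog" : N/(N/S)
      [3,4] "plan" : N/S

S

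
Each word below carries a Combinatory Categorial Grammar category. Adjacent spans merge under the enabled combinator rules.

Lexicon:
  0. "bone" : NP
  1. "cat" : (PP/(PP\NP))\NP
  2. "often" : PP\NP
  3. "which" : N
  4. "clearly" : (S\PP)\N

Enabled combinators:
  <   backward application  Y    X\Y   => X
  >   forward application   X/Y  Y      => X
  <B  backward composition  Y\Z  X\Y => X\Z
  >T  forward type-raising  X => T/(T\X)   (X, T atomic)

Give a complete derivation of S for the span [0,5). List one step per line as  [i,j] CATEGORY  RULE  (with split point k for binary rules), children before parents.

[0,1] NP  lex  "bone"
[1,2] (PP/(PP\NP))\NP  lex  "cat"
[0,2] PP/(PP\NP)  <  k=1
[2,3] PP\NP  lex  "often"
[0,3] PP  >  k=2
[3,4] N  lex  "which"
[4,5] (S\PP)\N  lex  "clearly"
[3,5] S\PP  <  k=4
[0,5] S  <  k=3

[0,5] S   <
  [0,3] PP   >
    [0,2] PP/(PP\NP)   <
      [0,1] "bone" : NP
      [1,2] "cat" : (PP/(PP\NP))\NP
    [2,3] "often" : PP\NP
  [3,5] S\PP   <
    [3,4] "which" : N
    [4,5] "clearly" : (S\PP)\N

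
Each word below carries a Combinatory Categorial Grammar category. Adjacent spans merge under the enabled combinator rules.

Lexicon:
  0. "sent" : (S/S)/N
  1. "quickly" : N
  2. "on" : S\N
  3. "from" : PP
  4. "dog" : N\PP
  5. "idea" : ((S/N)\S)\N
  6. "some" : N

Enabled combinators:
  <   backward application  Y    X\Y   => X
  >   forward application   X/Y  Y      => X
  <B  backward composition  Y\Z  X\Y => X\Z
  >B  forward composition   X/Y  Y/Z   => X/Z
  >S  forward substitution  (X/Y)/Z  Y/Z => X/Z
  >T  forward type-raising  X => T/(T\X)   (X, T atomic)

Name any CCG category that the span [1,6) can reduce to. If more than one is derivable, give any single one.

S/N

[0,7] S   >
  [0,6] S/N   >S
    [0,1] "sent" : (S/S)/N
    [1,6] S/N   <
      [1,3] S   >
        [1,2] S/(S\N)   >T
          [1,2] "quickly" : N
        [2,3] "on" : S\N
      [3,6] (S/N)\S   <
        [3,5] N   <
          [3,4] "from" : PP
          [4,5] "dog" : N\PP
        [5,6] "idea" : ((S/N)\S)\N
  [6,7] "some" : N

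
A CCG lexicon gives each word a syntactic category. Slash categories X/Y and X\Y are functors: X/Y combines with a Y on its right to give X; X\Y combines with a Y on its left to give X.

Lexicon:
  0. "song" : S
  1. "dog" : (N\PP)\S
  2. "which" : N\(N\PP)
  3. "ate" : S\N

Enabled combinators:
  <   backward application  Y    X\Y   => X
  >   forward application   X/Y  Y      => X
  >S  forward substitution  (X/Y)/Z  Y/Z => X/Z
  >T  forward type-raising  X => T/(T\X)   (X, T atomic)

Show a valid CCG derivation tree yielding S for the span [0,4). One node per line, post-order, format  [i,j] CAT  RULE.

[0,1] S  lex  "song"
[1,2] (N\PP)\S  lex  "dog"
[0,2] N\PP  <  k=1
[2,3] N\(N\PP)  lex  "which"
[0,3] N  <  k=2
[3,4] S\N  lex  "ate"
[0,4] S  <  k=3

[0,4] S   <
  [0,3] N   <
    [0,2] N\PP   <
      [0,1] "song" : S
      [1,2] "dog" : (N\PP)\S
    [2,3] "which" : N\(N\PP)
  [3,4] "ate" : S\N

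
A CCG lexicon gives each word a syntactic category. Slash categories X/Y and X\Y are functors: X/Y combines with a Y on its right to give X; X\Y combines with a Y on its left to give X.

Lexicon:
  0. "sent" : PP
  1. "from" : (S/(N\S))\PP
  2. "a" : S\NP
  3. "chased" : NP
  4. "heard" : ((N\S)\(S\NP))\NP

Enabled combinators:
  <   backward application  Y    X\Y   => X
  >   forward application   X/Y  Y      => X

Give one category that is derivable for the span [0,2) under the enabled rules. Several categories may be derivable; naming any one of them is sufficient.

[0,5] S   >
  [0,2] S/(N\S)   <
    [0,1] "sent" : PP
    [1,2] "from" : (S/(N\S))\PP
  [2,5] N\S   <
    [2,3] "a" : S\NP
    [3,5] (N\S)\(S\NP)   <
      [3,4] "chased" : NP
      [4,5] "heard" : ((N\S)\(S\NP))\NP

S/(N\S)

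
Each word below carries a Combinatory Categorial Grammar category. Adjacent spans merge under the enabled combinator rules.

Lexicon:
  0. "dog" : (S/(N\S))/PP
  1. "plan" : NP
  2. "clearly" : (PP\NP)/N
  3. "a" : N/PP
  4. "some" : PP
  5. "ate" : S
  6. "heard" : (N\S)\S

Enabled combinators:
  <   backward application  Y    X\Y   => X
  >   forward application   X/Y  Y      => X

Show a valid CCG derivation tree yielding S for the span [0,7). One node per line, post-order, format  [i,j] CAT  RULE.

[0,7] S   >
  [0,5] S/(N\S)   >
    [0,1] "dog" : (S/(N\S))/PP
    [1,5] PP   <
      [1,2] "plan" : NP
      [2,5] PP\NP   >
        [2,3] "clearly" : (PP\NP)/N
        [3,5] N   >
          [3,4] "a" : N/PP
          [4,5] "some" : PP
  [5,7] N\S   <
    [5,6] "ate" : S
    [6,7] "heard" : (N\S)\S

[0,1] (S/(N\S))/PP  lex  "dog"
[1,2] NP  lex  "plan"
[2,3] (PP\NP)/N  lex  "clearly"
[3,4] N/PP  lex  "a"
[4,5] PP  lex  "some"
[3,5] N  >  k=4
[2,5] PP\NP  >  k=3
[1,5] PP  <  k=2
[0,5] S/(N\S)  >  k=1
[5,6] S  lex  "ate"
[6,7] (N\S)\S  lex  "heard"
[5,7] N\S  <  k=6
[0,7] S  >  k=5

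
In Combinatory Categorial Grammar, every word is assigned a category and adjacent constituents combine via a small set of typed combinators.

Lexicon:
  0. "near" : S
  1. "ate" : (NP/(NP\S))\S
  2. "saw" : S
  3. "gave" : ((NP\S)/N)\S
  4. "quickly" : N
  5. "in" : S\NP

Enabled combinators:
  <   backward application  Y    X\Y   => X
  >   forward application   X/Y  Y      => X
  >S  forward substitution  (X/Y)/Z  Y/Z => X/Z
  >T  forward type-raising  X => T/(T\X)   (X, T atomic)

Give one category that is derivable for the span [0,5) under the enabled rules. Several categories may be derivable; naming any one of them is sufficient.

[0,6] S   <
  [0,5] NP   >
    [0,2] NP/(NP\S)   <
      [0,1] "near" : S
      [1,2] "ate" : (NP/(NP\S))\S
    [2,5] NP\S   >
      [2,4] (NP\S)/N   <
        [2,3] "saw" : S
        [3,4] "gave" : ((NP\S)/N)\S
      [4,5] "quickly" : N
  [5,6] "in" : S\NP

NP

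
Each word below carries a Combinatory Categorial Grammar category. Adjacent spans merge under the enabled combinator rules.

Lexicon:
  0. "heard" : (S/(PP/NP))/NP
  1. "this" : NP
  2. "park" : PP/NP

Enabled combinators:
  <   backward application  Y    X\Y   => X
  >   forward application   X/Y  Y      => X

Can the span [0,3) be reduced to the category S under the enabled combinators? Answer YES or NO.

YES

[0,3] S   >
  [0,2] S/(PP/NP)   >
    [0,1] "heard" : (S/(PP/NP))/NP
    [1,2] "this" : NP
  [2,3] "park" : PP/NP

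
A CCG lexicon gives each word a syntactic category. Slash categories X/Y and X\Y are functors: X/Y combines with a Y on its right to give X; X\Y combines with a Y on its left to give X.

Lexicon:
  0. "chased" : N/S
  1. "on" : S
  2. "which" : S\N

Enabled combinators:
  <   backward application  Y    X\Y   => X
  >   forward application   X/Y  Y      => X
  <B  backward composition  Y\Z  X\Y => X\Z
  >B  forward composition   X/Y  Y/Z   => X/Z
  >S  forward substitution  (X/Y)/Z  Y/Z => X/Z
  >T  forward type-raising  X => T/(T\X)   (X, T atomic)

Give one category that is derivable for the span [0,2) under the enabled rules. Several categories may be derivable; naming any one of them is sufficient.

[0,3] S   <
  [0,2] N   >
    [0,1] "chased" : N/S
    [1,2] "on" : S
  [2,3] "which" : S\N

N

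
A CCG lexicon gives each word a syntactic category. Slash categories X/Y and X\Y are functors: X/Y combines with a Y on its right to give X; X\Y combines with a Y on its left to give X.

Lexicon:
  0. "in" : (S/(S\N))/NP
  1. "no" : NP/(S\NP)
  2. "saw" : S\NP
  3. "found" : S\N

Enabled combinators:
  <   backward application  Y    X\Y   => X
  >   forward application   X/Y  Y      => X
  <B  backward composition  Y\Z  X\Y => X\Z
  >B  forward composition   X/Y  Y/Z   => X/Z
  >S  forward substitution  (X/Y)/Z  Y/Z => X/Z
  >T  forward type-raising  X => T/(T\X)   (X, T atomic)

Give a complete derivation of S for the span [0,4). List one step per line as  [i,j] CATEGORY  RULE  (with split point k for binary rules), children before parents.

[0,4] S   >
  [0,3] S/(S\N)   >
    [0,1] "in" : (S/(S\N))/NP
    [1,3] NP   >
      [1,2] "no" : NP/(S\NP)
      [2,3] "saw" : S\NP
  [3,4] "found" : S\N

[0,1] (S/(S\N))/NP  lex  "in"
[1,2] NP/(S\NP)  lex  "no"
[2,3] S\NP  lex  "saw"
[1,3] NP  >  k=2
[0,3] S/(S\N)  >  k=1
[3,4] S\N  lex  "found"
[0,4] S  >  k=3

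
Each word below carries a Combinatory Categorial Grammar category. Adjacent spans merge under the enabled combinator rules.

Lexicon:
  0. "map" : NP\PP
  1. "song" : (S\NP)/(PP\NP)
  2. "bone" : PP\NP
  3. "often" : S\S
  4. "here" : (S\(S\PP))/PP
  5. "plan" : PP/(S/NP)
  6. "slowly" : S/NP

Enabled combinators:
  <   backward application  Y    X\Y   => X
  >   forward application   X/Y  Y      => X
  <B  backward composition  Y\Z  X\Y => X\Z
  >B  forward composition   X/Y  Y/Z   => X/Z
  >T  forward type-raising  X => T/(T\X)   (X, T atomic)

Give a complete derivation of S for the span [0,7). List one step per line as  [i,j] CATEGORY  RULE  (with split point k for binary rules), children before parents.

[0,7] S   <
  [0,4] S\PP   <B
    [0,1] "map" : NP\PP
    [1,4] S\NP   <B
      [1,3] S\NP   >
        [1,2] "song" : (S\NP)/(PP\NP)
        [2,3] "bone" : PP\NP
      [3,4] "often" : S\S
  [4,7] S\(S\PP)   >
    [4,5] "here" : (S\(S\PP))/PP
    [5,7] PP   >
      [5,6] "plan" : PP/(S/NP)
      [6,7] "slowly" : S/NP

[0,1] NP\PP  lex  "map"
[1,2] (S\NP)/(PP\NP)  lex  "song"
[2,3] PP\NP  lex  "bone"
[1,3] S\NP  >  k=2
[3,4] S\S  lex  "often"
[1,4] S\NP  <B  k=3
[0,4] S\PP  <B  k=1
[4,5] (S\(S\PP))/PP  lex  "here"
[5,6] PP/(S/NP)  lex  "plan"
[6,7] S/NP  lex  "slowly"
[5,7] PP  >  k=6
[4,7] S\(S\PP)  >  k=5
[0,7] S  <  k=4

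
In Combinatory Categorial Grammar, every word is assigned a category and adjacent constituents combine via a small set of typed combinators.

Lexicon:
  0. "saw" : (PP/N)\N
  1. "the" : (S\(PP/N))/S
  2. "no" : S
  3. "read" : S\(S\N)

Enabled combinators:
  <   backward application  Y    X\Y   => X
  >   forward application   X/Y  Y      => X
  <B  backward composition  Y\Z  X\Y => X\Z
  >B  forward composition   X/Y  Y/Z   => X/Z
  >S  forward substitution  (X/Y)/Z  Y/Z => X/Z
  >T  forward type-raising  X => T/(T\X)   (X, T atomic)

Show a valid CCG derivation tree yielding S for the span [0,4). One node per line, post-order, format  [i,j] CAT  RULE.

[0,4] S   <
  [0,3] S\N   <B
    [0,1] "saw" : (PP/N)\N
    [1,3] S\(PP/N)   >
      [1,2] "the" : (S\(PP/N))/S
      [2,3] "no" : S
  [3,4] "read" : S\(S\N)

[0,1] (PP/N)\N  lex  "saw"
[1,2] (S\(PP/N))/S  lex  "the"
[2,3] S  lex  "no"
[1,3] S\(PP/N)  >  k=2
[0,3] S\N  <B  k=1
[3,4] S\(S\N)  lex  "read"
[0,4] S  <  k=3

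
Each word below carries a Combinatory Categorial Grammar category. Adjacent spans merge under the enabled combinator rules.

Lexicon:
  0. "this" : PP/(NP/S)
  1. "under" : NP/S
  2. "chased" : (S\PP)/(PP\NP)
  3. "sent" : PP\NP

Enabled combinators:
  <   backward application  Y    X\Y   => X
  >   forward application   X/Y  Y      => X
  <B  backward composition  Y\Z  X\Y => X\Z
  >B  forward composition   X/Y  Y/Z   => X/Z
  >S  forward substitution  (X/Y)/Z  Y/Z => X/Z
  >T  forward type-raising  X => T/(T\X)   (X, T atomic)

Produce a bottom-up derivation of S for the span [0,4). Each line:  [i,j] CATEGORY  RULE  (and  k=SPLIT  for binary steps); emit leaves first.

[0,1] PP/(NP/S)  lex  "this"
[1,2] NP/S  lex  "under"
[0,2] PP  >  k=1
[2,3] (S\PP)/(PP\NP)  lex  "chased"
[3,4] PP\NP  lex  "sent"
[2,4] S\PP  >  k=3
[0,4] S  <  k=2

[0,4] S   <
  [0,2] PP   >
    [0,1] "this" : PP/(NP/S)
    [1,2] "under" : NP/S
  [2,4] S\PP   >
    [2,3] "chased" : (S\PP)/(PP\NP)
    [3,4] "sent" : PP\NP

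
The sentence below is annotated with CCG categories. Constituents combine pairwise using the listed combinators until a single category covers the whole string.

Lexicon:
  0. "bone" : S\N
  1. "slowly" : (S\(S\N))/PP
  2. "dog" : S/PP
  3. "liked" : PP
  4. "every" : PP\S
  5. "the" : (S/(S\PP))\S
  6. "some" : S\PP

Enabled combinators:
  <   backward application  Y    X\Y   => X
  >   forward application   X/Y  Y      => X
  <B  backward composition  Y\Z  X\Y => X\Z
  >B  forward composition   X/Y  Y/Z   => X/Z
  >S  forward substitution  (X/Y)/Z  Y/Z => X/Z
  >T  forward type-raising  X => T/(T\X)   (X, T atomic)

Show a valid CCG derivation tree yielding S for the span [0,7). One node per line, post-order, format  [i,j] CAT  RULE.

[0,1] S\N  lex  "bone"
[1,2] (S\(S\N))/PP  lex  "slowly"
[2,3] S/PP  lex  "dog"
[3,4] PP  lex  "liked"
[2,4] S  >  k=3
[4,5] PP\S  lex  "every"
[2,5] PP  <  k=4
[1,5] S\(S\N)  >  k=2
[0,5] S  <  k=1
[5,6] (S/(S\PP))\S  lex  "the"
[0,6] S/(S\PP)  <  k=5
[6,7] S\PP  lex  "some"
[0,7] S  >  k=6

[0,7] S   >
  [0,6] S/(S\PP)   <
    [0,5] S   <
      [0,1] "bone" : S\N
      [1,5] S\(S\N)   >
        [1,2] "slowly" : (S\(S\N))/PP
        [2,5] PP   <
          [2,4] S   >
            [2,3] "dog" : S/PP
            [3,4] "liked" : PP
          [4,5] "every" : PP\S
    [5,6] "the" : (S/(S\PP))\S
  [6,7] "some" : S\PP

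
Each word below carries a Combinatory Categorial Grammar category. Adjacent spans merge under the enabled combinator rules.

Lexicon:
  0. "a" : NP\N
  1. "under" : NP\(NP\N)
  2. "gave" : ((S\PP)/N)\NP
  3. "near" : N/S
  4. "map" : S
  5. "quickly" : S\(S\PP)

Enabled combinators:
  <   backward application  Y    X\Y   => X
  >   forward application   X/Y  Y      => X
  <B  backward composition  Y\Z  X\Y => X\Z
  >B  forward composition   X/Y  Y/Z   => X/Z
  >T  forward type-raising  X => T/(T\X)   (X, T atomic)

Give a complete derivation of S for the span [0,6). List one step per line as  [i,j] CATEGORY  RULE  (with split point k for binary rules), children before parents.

[0,6] S   <
  [0,5] S\PP   >
    [0,3] (S\PP)/N   <
      [0,2] NP   <
        [0,1] "a" : NP\N
        [1,2] "under" : NP\(NP\N)
      [2,3] "gave" : ((S\PP)/N)\NP
    [3,5] N   >
      [3,4] "near" : N/S
      [4,5] "map" : S
  [5,6] "quickly" : S\(S\PP)

[0,1] NP\N  lex  "a"
[1,2] NP\(NP\N)  lex  "under"
[0,2] NP  <  k=1
[2,3] ((S\PP)/N)\NP  lex  "gave"
[0,3] (S\PP)/N  <  k=2
[3,4] N/S  lex  "near"
[4,5] S  lex  "map"
[3,5] N  >  k=4
[0,5] S\PP  >  k=3
[5,6] S\(S\PP)  lex  "quickly"
[0,6] S  <  k=5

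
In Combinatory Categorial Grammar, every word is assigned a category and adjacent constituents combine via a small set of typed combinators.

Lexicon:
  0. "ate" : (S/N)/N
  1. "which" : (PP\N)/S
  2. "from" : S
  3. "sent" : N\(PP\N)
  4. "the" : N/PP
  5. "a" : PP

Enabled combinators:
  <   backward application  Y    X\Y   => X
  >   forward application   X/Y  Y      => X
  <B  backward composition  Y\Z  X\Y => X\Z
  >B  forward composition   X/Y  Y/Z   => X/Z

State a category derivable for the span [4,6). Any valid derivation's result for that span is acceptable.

[0,6] S   >
  [0,4] S/N   >
    [0,1] "ate" : (S/N)/N
    [1,4] N   <
      [1,3] PP\N   >
        [1,2] "which" : (PP\N)/S
        [2,3] "from" : S
      [3,4] "sent" : N\(PP\N)
  [4,6] N   >
    [4,5] "the" : N/PP
    [5,6] "a" : PP

N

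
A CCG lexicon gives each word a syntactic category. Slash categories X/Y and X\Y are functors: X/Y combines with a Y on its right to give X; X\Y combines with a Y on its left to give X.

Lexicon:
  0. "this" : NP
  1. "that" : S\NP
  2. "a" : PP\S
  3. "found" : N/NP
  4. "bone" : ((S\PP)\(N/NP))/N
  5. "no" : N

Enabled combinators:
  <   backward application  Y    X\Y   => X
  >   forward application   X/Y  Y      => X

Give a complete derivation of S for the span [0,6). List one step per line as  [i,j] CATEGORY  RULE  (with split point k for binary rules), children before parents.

[0,1] NP  lex  "this"
[1,2] S\NP  lex  "that"
[0,2] S  <  k=1
[2,3] PP\S  lex  "a"
[0,3] PP  <  k=2
[3,4] N/NP  lex  "found"
[4,5] ((S\PP)\(N/NP))/N  lex  "bone"
[5,6] N  lex  "no"
[4,6] (S\PP)\(N/NP)  >  k=5
[3,6] S\PP  <  k=4
[0,6] S  <  k=3

[0,6] S   <
  [0,3] PP   <
    [0,2] S   <
      [0,1] "this" : NP
      [1,2] "that" : S\NP
    [2,3] "a" : PP\S
  [3,6] S\PP   <
    [3,4] "found" : N/NP
    [4,6] (S\PP)\(N/NP)   >
      [4,5] "bone" : ((S\PP)\(N/NP))/N
      [5,6] "no" : N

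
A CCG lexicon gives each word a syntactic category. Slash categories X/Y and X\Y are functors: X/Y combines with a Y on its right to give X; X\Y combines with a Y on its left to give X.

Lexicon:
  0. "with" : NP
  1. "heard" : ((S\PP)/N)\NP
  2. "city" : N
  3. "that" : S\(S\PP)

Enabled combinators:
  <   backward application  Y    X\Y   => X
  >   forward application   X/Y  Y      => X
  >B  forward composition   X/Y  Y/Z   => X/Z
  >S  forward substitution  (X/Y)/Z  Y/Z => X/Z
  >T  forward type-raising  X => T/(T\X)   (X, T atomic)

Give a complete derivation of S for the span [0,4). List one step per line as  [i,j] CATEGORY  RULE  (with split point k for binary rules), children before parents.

[0,1] NP  lex  "with"
[1,2] ((S\PP)/N)\NP  lex  "heard"
[0,2] (S\PP)/N  <  k=1
[2,3] N  lex  "city"
[0,3] S\PP  >  k=2
[3,4] S\(S\PP)  lex  "that"
[0,4] S  <  k=3

[0,4] S   <
  [0,3] S\PP   >
    [0,2] (S\PP)/N   <
      [0,1] "with" : NP
      [1,2] "heard" : ((S\PP)/N)\NP
    [2,3] "city" : N
  [3,4] "that" : S\(S\PP)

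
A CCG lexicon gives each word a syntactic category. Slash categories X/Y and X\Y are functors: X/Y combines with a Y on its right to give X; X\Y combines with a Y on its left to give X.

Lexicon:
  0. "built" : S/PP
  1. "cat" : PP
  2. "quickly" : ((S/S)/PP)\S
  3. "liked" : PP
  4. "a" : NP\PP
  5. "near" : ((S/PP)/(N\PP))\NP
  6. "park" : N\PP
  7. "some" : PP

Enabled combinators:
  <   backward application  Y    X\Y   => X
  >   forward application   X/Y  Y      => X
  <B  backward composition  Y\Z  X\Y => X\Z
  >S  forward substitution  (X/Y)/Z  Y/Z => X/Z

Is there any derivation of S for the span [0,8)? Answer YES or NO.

YES

[0,8] S   >
  [0,7] S/PP   >S
    [0,3] (S/S)/PP   <
      [0,2] S   >
        [0,1] "built" : S/PP
        [1,2] "cat" : PP
      [2,3] "quickly" : ((S/S)/PP)\S
    [3,7] S/PP   >
      [3,6] (S/PP)/(N\PP)   <
        [3,5] NP   <
          [3,4] "liked" : PP
          [4,5] "a" : NP\PP
        [5,6] "near" : ((S/PP)/(N\PP))\NP
      [6,7] "park" : N\PP
  [7,8] "some" : PP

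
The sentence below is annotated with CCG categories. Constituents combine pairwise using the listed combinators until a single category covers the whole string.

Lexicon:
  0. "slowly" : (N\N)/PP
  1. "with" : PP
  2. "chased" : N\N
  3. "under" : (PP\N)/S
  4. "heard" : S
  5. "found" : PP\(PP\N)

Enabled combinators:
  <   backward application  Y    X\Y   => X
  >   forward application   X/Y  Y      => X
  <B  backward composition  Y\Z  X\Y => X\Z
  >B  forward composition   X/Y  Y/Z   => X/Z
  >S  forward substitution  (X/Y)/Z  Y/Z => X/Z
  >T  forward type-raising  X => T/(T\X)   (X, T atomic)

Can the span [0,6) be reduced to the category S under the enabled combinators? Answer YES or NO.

(N\N)/PP PP N\N (PP\N)/S S PP\(PP\N)
CKY chart[0,6] = {N/(N\PP), NP/(NP\PP), PP, PP/(PP\PP), S/(S\PP)}; S ∉ chart

NO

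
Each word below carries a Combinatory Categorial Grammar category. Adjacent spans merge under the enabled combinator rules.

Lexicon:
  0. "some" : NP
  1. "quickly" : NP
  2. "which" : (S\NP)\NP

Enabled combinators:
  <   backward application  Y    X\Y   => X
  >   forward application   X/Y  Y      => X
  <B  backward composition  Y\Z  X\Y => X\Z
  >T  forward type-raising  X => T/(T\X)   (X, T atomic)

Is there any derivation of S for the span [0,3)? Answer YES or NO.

[0,3] S   >
  [0,1] S/(S\NP)   >T
    [0,1] "some" : NP
  [1,3] S\NP   <
    [1,2] "quickly" : NP
    [2,3] "which" : (S\NP)\NP

YES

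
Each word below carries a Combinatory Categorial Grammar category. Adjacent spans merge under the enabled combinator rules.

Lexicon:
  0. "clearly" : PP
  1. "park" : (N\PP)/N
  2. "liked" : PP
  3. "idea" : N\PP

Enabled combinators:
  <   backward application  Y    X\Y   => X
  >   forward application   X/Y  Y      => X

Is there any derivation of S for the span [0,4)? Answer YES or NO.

NO

PP (N\PP)/N PP N\PP
CKY chart[0,4] = {N}; S ∉ chart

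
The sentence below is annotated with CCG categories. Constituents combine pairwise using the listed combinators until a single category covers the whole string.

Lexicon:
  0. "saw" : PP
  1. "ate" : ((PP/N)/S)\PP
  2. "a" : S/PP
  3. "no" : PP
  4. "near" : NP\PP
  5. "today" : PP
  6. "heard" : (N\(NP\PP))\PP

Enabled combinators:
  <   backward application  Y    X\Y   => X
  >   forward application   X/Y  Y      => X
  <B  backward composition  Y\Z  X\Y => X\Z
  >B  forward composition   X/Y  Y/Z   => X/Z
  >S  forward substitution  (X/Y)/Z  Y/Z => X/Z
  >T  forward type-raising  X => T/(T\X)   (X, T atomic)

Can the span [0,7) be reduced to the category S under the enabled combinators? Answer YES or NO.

PP ((PP/N)/S)\PP S/PP PP NP\PP PP (N\(NP\PP))\PP
CKY chart[0,7] = {N/(N\PP), NP/(NP\PP), PP, PP/(N\N), PP/(PP\PP), S/(S\PP)}; S ∉ chart

NO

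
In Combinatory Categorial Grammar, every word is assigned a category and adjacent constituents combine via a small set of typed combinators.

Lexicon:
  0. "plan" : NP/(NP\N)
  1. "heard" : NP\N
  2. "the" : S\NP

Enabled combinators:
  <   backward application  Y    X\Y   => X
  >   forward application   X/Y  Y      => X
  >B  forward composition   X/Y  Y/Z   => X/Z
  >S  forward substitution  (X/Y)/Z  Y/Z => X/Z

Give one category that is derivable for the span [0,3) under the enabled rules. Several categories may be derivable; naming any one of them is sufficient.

[0,3] S   <
  [0,2] NP   >
    [0,1] "plan" : NP/(NP\N)
    [1,2] "heard" : NP\N
  [2,3] "the" : S\NP

S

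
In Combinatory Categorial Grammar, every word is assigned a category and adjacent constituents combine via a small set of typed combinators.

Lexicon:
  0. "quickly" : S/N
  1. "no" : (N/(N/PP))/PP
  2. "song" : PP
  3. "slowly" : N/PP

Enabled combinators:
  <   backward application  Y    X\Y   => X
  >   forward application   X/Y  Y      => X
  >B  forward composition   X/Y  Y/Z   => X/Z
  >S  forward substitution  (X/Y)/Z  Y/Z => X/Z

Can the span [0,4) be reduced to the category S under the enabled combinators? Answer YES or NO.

[0,4] S   >
  [0,1] "quickly" : S/N
  [1,4] N   >
    [1,3] N/(N/PP)   >
      [1,2] "no" : (N/(N/PP))/PP
      [2,3] "song" : PP
    [3,4] "slowly" : N/PP

YES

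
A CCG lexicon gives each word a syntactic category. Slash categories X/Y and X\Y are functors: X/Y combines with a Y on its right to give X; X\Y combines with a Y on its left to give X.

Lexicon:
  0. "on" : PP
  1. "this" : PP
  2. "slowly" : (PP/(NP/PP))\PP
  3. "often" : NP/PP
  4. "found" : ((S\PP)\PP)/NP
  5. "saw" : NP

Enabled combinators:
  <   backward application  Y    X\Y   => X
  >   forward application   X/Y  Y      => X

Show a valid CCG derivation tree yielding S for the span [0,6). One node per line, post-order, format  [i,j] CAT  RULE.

[0,1] PP  lex  "on"
[1,2] PP  lex  "this"
[2,3] (PP/(NP/PP))\PP  lex  "slowly"
[1,3] PP/(NP/PP)  <  k=2
[3,4] NP/PP  lex  "often"
[1,4] PP  >  k=3
[4,5] ((S\PP)\PP)/NP  lex  "found"
[5,6] NP  lex  "saw"
[4,6] (S\PP)\PP  >  k=5
[1,6] S\PP  <  k=4
[0,6] S  <  k=1

[0,6] S   <
  [0,1] "on" : PP
  [1,6] S\PP   <
    [1,4] PP   >
      [1,3] PP/(NP/PP)   <
        [1,2] "this" : PP
        [2,3] "slowly" : (PP/(NP/PP))\PP
      [3,4] "often" : NP/PP
    [4,6] (S\PP)\PP   >
      [4,5] "found" : ((S\PP)\PP)/NP
      [5,6] "saw" : NP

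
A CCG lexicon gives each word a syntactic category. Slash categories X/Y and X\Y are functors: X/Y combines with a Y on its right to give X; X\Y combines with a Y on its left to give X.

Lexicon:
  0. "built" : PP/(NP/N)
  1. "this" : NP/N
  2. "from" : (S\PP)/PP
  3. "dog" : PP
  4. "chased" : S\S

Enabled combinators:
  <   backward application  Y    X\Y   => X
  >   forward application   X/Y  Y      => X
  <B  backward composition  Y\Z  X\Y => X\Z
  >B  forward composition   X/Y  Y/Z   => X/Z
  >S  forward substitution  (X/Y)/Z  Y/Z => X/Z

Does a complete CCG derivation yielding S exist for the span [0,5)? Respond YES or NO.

YES

[0,5] S   <
  [0,2] PP   >
    [0,1] "built" : PP/(NP/N)
    [1,2] "this" : NP/N
  [2,5] S\PP   <B
    [2,4] S\PP   >
      [2,3] "from" : (S\PP)/PP
      [3,4] "dog" : PP
    [4,5] "chased" : S\S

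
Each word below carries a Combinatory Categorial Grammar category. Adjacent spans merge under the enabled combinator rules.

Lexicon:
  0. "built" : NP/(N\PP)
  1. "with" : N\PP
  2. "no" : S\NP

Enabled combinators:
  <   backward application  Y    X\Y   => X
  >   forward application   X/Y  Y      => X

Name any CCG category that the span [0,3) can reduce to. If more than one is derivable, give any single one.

[0,3] S   <
  [0,2] NP   >
    [0,1] "built" : NP/(N\PP)
    [1,2] "with" : N\PP
  [2,3] "no" : S\NP

S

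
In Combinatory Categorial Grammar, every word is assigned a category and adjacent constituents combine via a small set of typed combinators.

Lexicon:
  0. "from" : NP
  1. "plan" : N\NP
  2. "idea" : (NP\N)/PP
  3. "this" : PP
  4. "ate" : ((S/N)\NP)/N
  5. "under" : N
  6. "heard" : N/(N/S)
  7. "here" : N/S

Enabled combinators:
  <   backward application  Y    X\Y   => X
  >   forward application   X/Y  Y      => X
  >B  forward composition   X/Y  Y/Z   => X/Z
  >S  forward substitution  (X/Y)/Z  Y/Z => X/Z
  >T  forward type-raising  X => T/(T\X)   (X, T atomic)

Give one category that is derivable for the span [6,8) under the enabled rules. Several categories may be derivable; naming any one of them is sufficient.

N

[0,8] S   >
  [0,6] S/N   <
    [0,4] NP   <
      [0,2] N   <
        [0,1] "from" : NP
        [1,2] "plan" : N\NP
      [2,4] NP\N   >
        [2,3] "idea" : (NP\N)/PP
        [3,4] "this" : PP
    [4,6] (S/N)\NP   >
      [4,5] "ate" : ((S/N)\NP)/N
      [5,6] "under" : N
  [6,8] N   >
    [6,7] "heard" : N/(N/S)
    [7,8] "here" : N/S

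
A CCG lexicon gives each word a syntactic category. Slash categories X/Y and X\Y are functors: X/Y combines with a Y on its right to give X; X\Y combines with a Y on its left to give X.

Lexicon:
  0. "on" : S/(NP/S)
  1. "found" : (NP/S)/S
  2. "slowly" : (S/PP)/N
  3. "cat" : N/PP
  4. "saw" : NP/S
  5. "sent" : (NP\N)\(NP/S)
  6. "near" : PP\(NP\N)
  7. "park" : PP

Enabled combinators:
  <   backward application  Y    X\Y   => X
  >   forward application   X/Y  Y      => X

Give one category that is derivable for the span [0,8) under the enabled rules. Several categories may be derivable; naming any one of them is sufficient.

[0,8] S   >
  [0,1] "on" : S/(NP/S)
  [1,8] NP/S   >
    [1,2] "found" : (NP/S)/S
    [2,8] S   >
      [2,7] S/PP   >
        [2,3] "slowly" : (S/PP)/N
        [3,7] N   >
          [3,4] "cat" : N/PP
          [4,7] PP   <
            [4,6] NP\N   <
              [4,5] "saw" : NP/S
              [5,6] "sent" : (NP\N)\(NP/S)
            [6,7] "near" : PP\(NP\N)
      [7,8] "park" : PP

S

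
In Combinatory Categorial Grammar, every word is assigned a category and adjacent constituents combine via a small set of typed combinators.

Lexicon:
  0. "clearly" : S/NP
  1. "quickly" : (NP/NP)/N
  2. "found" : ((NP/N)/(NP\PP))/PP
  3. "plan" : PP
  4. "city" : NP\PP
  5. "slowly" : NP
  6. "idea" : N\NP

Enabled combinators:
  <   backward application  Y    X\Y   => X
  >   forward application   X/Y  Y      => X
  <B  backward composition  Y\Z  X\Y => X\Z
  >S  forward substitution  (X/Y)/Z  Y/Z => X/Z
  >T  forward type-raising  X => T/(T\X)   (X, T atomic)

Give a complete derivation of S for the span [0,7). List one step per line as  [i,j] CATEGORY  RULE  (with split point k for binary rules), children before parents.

[0,7] S   >
  [0,1] "clearly" : S/NP
  [1,7] NP   >
    [1,5] NP/N   >S
      [1,2] "quickly" : (NP/NP)/N
      [2,5] NP/N   >
        [2,4] (NP/N)/(NP\PP)   >
          [2,3] "found" : ((NP/N)/(NP\PP))/PP
          [3,4] "plan" : PP
        [4,5] "city" : NP\PP
    [5,7] N   >
      [5,6] N/(N\NP)   >T
        [5,6] "slowly" : NP
      [6,7] "idea" : N\NP

[0,1] S/NP  lex  "clearly"
[1,2] (NP/NP)/N  lex  "quickly"
[2,3] ((NP/N)/(NP\PP))/PP  lex  "found"
[3,4] PP  lex  "plan"
[2,4] (NP/N)/(NP\PP)  >  k=3
[4,5] NP\PP  lex  "city"
[2,5] NP/N  >  k=4
[1,5] NP/N  >S  k=2
[5,6] NP  lex  "slowly"
[5,6] N/(N\NP)  >T
[6,7] N\NP  lex  "idea"
[5,7] N  >  k=6
[1,7] NP  >  k=5
[0,7] S  >  k=1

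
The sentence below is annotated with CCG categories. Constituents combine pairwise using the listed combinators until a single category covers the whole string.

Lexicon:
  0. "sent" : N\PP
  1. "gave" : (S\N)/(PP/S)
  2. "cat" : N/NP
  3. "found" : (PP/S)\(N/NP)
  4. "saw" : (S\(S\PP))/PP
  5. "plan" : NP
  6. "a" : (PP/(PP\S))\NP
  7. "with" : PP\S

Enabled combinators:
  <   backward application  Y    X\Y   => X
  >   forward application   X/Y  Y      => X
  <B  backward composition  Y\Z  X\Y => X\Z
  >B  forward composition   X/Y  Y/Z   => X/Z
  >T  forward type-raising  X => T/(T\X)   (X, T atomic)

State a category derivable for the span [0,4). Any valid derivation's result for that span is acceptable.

S\PP

[0,8] S   <
  [0,4] S\PP   <B
    [0,1] "sent" : N\PP
    [1,4] S\N   >
      [1,2] "gave" : (S\N)/(PP/S)
      [2,4] PP/S   <
        [2,3] "cat" : N/NP
        [3,4] "found" : (PP/S)\(N/NP)
  [4,8] S\(S\PP)   >
    [4,5] "saw" : (S\(S\PP))/PP
    [5,8] PP   >
      [5,7] PP/(PP\S)   <
        [5,6] "plan" : NP
        [6,7] "a" : (PP/(PP\S))\NP
      [7,8] "with" : PP\S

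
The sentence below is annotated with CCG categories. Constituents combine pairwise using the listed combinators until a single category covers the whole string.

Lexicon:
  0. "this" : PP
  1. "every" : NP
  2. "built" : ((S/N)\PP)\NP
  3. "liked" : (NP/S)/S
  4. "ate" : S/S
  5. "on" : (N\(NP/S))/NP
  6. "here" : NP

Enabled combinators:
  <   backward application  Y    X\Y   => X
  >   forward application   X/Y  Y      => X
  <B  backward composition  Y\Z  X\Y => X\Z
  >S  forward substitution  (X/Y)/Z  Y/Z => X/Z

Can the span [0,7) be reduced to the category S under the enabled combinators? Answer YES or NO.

[0,7] S   >
  [0,3] S/N   <
    [0,1] "this" : PP
    [1,3] (S/N)\PP   <
      [1,2] "every" : NP
      [2,3] "built" : ((S/N)\PP)\NP
  [3,7] N   <
    [3,5] NP/S   >S
      [3,4] "liked" : (NP/S)/S
      [4,5] "ate" : S/S
    [5,7] N\(NP/S)   >
      [5,6] "on" : (N\(NP/S))/NP
      [6,7] "here" : NP

YES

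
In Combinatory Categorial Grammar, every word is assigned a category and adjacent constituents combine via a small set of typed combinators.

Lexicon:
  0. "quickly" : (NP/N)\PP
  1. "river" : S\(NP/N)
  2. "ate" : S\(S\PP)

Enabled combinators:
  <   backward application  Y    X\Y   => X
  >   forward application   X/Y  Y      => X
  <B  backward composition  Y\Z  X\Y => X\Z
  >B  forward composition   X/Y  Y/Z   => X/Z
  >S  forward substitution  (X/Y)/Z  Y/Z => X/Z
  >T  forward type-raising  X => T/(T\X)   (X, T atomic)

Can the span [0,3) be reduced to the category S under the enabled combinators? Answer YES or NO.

[0,3] S   <
  [0,2] S\PP   <B
    [0,1] "quickly" : (NP/N)\PP
    [1,2] "river" : S\(NP/N)
  [2,3] "ate" : S\(S\PP)

YES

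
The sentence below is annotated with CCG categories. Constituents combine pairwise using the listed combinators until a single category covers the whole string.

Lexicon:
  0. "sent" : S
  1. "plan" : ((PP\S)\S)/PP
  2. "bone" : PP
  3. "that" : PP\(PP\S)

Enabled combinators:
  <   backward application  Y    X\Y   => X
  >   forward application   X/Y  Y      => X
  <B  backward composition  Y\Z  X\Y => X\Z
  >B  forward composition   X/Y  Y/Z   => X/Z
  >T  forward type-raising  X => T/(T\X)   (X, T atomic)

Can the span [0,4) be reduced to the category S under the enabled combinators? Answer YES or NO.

NO

S ((PP\S)\S)/PP PP PP\(PP\S)
CKY chart[0,4] = {N/(N\PP), NP/(NP\PP), PP, PP/(PP\PP), S/(S\PP)}; S ∉ chart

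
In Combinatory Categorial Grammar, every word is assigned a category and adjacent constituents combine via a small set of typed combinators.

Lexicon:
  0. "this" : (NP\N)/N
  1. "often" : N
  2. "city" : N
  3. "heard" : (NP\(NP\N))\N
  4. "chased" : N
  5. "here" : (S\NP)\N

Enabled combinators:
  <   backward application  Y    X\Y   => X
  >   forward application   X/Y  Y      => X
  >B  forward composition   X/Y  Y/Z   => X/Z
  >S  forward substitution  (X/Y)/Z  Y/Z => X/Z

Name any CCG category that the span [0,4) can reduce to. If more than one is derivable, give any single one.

[0,6] S   <
  [0,4] NP   <
    [0,2] NP\N   >
      [0,1] "this" : (NP\N)/N
      [1,2] "often" : N
    [2,4] NP\(NP\N)   <
      [2,3] "city" : N
      [3,4] "heard" : (NP\(NP\N))\N
  [4,6] S\NP   <
    [4,5] "chased" : N
    [5,6] "here" : (S\NP)\N

NP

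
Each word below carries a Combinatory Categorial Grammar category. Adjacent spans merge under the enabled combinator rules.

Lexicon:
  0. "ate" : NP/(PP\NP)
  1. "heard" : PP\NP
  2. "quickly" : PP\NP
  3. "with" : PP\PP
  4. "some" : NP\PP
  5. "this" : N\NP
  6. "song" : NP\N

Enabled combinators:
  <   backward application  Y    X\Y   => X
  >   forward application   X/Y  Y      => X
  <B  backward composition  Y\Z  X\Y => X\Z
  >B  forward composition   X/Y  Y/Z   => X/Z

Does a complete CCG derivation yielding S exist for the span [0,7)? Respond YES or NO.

NP/(PP\NP) PP\NP PP\NP PP\PP NP\PP N\NP NP\N
CKY chart[0,7] = {NP}; S ∉ chart

NO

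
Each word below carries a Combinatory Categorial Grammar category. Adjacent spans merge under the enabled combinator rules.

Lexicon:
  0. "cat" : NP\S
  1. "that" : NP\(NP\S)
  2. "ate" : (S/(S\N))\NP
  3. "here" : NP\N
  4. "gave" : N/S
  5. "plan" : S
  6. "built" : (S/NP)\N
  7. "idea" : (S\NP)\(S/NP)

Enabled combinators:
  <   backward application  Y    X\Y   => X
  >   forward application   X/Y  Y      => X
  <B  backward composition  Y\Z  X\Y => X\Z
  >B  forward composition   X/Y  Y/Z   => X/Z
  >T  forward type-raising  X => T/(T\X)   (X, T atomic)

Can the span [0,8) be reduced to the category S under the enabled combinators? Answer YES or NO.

YES

[0,8] S   >
  [0,3] S/(S\N)   <
    [0,2] NP   <
      [0,1] "cat" : NP\S
      [1,2] "that" : NP\(NP\S)
    [2,3] "ate" : (S/(S\N))\NP
  [3,8] S\N   <B
    [3,4] "here" : NP\N
    [4,8] S\NP   <
      [4,7] S/NP   <
        [4,6] N   >
          [4,5] "gave" : N/S
          [5,6] "plan" : S
        [6,7] "built" : (S/NP)\N
      [7,8] "idea" : (S\NP)\(S/NP)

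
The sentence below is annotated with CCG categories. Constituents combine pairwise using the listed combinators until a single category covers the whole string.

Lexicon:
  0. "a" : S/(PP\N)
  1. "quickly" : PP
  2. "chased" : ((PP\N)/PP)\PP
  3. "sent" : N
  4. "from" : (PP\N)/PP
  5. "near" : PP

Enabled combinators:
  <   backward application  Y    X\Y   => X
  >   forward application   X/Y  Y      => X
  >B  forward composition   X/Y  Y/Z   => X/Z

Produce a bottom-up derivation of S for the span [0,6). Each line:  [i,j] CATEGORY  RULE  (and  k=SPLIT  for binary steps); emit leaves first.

[0,1] S/(PP\N)  lex  "a"
[1,2] PP  lex  "quickly"
[2,3] ((PP\N)/PP)\PP  lex  "chased"
[1,3] (PP\N)/PP  <  k=2
[3,4] N  lex  "sent"
[4,5] (PP\N)/PP  lex  "from"
[5,6] PP  lex  "near"
[4,6] PP\N  >  k=5
[3,6] PP  <  k=4
[1,6] PP\N  >  k=3
[0,6] S  >  k=1

[0,6] S   >
  [0,1] "a" : S/(PP\N)
  [1,6] PP\N   >
    [1,3] (PP\N)/PP   <
      [1,2] "quickly" : PP
      [2,3] "chased" : ((PP\N)/PP)\PP
    [3,6] PP   <
      [3,4] "sent" : N
      [4,6] PP\N   >
        [4,5] "from" : (PP\N)/PP
        [5,6] "near" : PP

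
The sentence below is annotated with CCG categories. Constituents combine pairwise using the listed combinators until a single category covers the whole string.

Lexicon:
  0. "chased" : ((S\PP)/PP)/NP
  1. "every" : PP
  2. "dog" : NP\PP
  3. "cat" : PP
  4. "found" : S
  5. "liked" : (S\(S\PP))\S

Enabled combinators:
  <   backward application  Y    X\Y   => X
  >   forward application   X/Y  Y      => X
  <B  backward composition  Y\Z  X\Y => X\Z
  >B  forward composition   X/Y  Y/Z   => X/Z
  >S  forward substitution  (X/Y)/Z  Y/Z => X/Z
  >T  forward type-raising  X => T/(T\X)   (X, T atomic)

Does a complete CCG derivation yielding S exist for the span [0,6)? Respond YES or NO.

YES

[0,6] S   <
  [0,4] S\PP   >
    [0,3] (S\PP)/PP   >
      [0,1] "chased" : ((S\PP)/PP)/NP
      [1,3] NP   >
        [1,2] NP/(NP\PP)   >T
          [1,2] "every" : PP
        [2,3] "dog" : NP\PP
    [3,4] "cat" : PP
  [4,6] S\(S\PP)   <
    [4,5] "found" : S
    [5,6] "liked" : (S\(S\PP))\S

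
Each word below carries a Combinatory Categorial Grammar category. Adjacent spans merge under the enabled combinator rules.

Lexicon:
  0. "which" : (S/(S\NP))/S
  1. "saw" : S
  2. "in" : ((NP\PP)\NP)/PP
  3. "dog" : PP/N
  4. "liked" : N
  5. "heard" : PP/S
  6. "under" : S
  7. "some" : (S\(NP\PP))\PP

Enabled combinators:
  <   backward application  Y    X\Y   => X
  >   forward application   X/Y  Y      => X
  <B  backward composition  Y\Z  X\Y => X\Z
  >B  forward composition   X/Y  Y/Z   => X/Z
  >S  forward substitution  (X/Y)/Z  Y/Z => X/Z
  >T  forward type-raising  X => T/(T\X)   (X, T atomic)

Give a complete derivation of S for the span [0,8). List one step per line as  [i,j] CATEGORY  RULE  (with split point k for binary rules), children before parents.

[0,1] (S/(S\NP))/S  lex  "which"
[1,2] S  lex  "saw"
[0,2] S/(S\NP)  >  k=1
[2,3] ((NP\PP)\NP)/PP  lex  "in"
[3,4] PP/N  lex  "dog"
[4,5] N  lex  "liked"
[3,5] PP  >  k=4
[2,5] (NP\PP)\NP  >  k=3
[5,6] PP/S  lex  "heard"
[6,7] S  lex  "under"
[5,7] PP  >  k=6
[7,8] (S\(NP\PP))\PP  lex  "some"
[5,8] S\(NP\PP)  <  k=7
[2,8] S\NP  <B  k=5
[0,8] S  >  k=2

[0,8] S   >
  [0,2] S/(S\NP)   >
    [0,1] "which" : (S/(S\NP))/S
    [1,2] "saw" : S
  [2,8] S\NP   <B
    [2,5] (NP\PP)\NP   >
      [2,3] "in" : ((NP\PP)\NP)/PP
      [3,5] PP   >
        [3,4] "dog" : PP/N
        [4,5] "liked" : N
    [5,8] S\(NP\PP)   <
      [5,7] PP   >
        [5,6] "heard" : PP/S
        [6,7] "under" : S
      [7,8] "some" : (S\(NP\PP))\PP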